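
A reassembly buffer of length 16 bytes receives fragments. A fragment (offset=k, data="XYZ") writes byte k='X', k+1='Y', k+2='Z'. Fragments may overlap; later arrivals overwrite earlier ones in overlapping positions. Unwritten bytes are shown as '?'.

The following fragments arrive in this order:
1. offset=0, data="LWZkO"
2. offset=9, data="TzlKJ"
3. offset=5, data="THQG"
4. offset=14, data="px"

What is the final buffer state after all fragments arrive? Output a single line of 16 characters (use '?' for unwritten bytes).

Answer: LWZkOTHQGTzlKJpx

Derivation:
Fragment 1: offset=0 data="LWZkO" -> buffer=LWZkO???????????
Fragment 2: offset=9 data="TzlKJ" -> buffer=LWZkO????TzlKJ??
Fragment 3: offset=5 data="THQG" -> buffer=LWZkOTHQGTzlKJ??
Fragment 4: offset=14 data="px" -> buffer=LWZkOTHQGTzlKJpx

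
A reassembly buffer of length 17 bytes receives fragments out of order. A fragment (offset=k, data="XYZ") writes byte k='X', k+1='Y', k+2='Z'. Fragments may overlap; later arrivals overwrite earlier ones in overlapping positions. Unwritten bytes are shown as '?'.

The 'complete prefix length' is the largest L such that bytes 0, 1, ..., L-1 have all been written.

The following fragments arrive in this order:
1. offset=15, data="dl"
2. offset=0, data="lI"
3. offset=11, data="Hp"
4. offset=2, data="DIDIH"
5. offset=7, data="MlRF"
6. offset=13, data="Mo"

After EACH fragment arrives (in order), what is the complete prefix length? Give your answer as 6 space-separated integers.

Fragment 1: offset=15 data="dl" -> buffer=???????????????dl -> prefix_len=0
Fragment 2: offset=0 data="lI" -> buffer=lI?????????????dl -> prefix_len=2
Fragment 3: offset=11 data="Hp" -> buffer=lI?????????Hp??dl -> prefix_len=2
Fragment 4: offset=2 data="DIDIH" -> buffer=lIDIDIH????Hp??dl -> prefix_len=7
Fragment 5: offset=7 data="MlRF" -> buffer=lIDIDIHMlRFHp??dl -> prefix_len=13
Fragment 6: offset=13 data="Mo" -> buffer=lIDIDIHMlRFHpModl -> prefix_len=17

Answer: 0 2 2 7 13 17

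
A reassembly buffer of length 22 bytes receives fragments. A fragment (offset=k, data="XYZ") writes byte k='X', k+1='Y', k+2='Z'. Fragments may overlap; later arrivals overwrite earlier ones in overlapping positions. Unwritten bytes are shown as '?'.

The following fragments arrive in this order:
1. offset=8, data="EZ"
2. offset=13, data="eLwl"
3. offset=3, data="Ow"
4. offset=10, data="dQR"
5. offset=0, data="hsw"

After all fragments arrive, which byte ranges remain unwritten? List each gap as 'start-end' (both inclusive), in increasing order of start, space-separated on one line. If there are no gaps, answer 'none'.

Fragment 1: offset=8 len=2
Fragment 2: offset=13 len=4
Fragment 3: offset=3 len=2
Fragment 4: offset=10 len=3
Fragment 5: offset=0 len=3
Gaps: 5-7 17-21

Answer: 5-7 17-21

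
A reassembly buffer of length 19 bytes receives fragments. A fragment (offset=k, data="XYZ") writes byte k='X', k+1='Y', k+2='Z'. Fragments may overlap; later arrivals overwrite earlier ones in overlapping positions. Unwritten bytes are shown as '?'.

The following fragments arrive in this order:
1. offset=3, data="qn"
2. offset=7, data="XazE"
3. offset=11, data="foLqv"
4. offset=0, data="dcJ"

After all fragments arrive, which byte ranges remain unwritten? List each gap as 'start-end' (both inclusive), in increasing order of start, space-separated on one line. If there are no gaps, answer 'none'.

Answer: 5-6 16-18

Derivation:
Fragment 1: offset=3 len=2
Fragment 2: offset=7 len=4
Fragment 3: offset=11 len=5
Fragment 4: offset=0 len=3
Gaps: 5-6 16-18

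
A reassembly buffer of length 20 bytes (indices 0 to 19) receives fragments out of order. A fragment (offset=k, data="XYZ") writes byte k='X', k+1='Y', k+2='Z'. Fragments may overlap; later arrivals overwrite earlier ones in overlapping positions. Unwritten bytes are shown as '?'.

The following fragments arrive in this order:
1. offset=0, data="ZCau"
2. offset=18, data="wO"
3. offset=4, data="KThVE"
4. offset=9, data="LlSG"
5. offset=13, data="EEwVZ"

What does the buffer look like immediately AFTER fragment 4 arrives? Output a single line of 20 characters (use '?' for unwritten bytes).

Fragment 1: offset=0 data="ZCau" -> buffer=ZCau????????????????
Fragment 2: offset=18 data="wO" -> buffer=ZCau??????????????wO
Fragment 3: offset=4 data="KThVE" -> buffer=ZCauKThVE?????????wO
Fragment 4: offset=9 data="LlSG" -> buffer=ZCauKThVELlSG?????wO

Answer: ZCauKThVELlSG?????wO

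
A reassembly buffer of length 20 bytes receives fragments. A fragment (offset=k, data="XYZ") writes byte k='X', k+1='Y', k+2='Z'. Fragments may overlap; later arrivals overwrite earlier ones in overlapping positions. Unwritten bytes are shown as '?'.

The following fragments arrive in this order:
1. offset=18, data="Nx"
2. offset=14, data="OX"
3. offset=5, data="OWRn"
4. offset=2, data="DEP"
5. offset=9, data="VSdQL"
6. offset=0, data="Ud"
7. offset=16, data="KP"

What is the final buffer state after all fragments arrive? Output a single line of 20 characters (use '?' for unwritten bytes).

Fragment 1: offset=18 data="Nx" -> buffer=??????????????????Nx
Fragment 2: offset=14 data="OX" -> buffer=??????????????OX??Nx
Fragment 3: offset=5 data="OWRn" -> buffer=?????OWRn?????OX??Nx
Fragment 4: offset=2 data="DEP" -> buffer=??DEPOWRn?????OX??Nx
Fragment 5: offset=9 data="VSdQL" -> buffer=??DEPOWRnVSdQLOX??Nx
Fragment 6: offset=0 data="Ud" -> buffer=UdDEPOWRnVSdQLOX??Nx
Fragment 7: offset=16 data="KP" -> buffer=UdDEPOWRnVSdQLOXKPNx

Answer: UdDEPOWRnVSdQLOXKPNx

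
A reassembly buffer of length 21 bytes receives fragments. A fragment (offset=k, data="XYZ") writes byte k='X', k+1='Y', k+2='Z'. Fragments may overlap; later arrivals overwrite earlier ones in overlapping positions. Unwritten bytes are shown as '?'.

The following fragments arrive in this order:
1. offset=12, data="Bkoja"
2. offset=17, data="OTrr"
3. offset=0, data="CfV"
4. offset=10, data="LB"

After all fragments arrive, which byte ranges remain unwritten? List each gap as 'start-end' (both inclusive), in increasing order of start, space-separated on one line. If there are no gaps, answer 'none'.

Answer: 3-9

Derivation:
Fragment 1: offset=12 len=5
Fragment 2: offset=17 len=4
Fragment 3: offset=0 len=3
Fragment 4: offset=10 len=2
Gaps: 3-9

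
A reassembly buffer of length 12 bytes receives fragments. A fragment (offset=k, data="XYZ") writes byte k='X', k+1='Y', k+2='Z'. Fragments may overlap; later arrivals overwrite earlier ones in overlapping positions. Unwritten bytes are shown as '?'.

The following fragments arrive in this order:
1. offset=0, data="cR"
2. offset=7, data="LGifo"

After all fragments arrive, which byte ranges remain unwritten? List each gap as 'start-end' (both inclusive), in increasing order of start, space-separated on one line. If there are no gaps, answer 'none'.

Answer: 2-6

Derivation:
Fragment 1: offset=0 len=2
Fragment 2: offset=7 len=5
Gaps: 2-6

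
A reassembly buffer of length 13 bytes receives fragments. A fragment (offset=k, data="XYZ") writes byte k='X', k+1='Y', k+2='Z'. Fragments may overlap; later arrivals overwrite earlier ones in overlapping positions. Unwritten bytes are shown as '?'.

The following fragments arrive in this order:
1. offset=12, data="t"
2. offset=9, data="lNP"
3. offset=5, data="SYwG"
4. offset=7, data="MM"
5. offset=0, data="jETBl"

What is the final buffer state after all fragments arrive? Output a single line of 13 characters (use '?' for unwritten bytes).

Answer: jETBlSYMMlNPt

Derivation:
Fragment 1: offset=12 data="t" -> buffer=????????????t
Fragment 2: offset=9 data="lNP" -> buffer=?????????lNPt
Fragment 3: offset=5 data="SYwG" -> buffer=?????SYwGlNPt
Fragment 4: offset=7 data="MM" -> buffer=?????SYMMlNPt
Fragment 5: offset=0 data="jETBl" -> buffer=jETBlSYMMlNPt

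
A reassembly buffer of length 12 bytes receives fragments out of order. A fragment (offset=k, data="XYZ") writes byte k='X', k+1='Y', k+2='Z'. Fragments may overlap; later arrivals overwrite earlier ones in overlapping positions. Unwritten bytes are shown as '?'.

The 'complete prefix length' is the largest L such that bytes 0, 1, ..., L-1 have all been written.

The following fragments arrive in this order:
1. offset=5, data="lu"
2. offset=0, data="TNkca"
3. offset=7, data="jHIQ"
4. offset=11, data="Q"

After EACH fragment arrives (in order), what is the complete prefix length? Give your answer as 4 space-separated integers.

Fragment 1: offset=5 data="lu" -> buffer=?????lu????? -> prefix_len=0
Fragment 2: offset=0 data="TNkca" -> buffer=TNkcalu????? -> prefix_len=7
Fragment 3: offset=7 data="jHIQ" -> buffer=TNkcalujHIQ? -> prefix_len=11
Fragment 4: offset=11 data="Q" -> buffer=TNkcalujHIQQ -> prefix_len=12

Answer: 0 7 11 12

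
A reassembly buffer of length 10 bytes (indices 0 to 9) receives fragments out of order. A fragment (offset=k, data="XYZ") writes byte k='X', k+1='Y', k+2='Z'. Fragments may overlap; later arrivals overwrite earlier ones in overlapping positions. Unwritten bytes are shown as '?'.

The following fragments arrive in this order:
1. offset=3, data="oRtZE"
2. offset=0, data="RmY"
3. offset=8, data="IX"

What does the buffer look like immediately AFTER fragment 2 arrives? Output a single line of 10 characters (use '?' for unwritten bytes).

Answer: RmYoRtZE??

Derivation:
Fragment 1: offset=3 data="oRtZE" -> buffer=???oRtZE??
Fragment 2: offset=0 data="RmY" -> buffer=RmYoRtZE??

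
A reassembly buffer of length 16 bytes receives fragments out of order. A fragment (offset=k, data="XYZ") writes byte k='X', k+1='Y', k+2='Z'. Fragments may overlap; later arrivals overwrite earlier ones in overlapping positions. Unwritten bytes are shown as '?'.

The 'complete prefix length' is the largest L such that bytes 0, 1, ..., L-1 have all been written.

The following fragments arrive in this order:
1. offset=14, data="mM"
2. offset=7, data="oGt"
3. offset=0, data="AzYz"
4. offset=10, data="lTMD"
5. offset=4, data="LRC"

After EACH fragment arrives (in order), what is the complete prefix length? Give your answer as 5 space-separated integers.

Answer: 0 0 4 4 16

Derivation:
Fragment 1: offset=14 data="mM" -> buffer=??????????????mM -> prefix_len=0
Fragment 2: offset=7 data="oGt" -> buffer=???????oGt????mM -> prefix_len=0
Fragment 3: offset=0 data="AzYz" -> buffer=AzYz???oGt????mM -> prefix_len=4
Fragment 4: offset=10 data="lTMD" -> buffer=AzYz???oGtlTMDmM -> prefix_len=4
Fragment 5: offset=4 data="LRC" -> buffer=AzYzLRCoGtlTMDmM -> prefix_len=16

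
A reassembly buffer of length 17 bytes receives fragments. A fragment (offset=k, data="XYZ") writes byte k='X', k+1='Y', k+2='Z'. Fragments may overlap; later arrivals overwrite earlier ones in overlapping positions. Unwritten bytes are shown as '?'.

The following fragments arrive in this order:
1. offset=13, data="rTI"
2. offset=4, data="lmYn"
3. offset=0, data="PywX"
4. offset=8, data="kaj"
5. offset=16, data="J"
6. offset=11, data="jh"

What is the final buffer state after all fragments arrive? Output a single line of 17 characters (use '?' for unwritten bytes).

Answer: PywXlmYnkajjhrTIJ

Derivation:
Fragment 1: offset=13 data="rTI" -> buffer=?????????????rTI?
Fragment 2: offset=4 data="lmYn" -> buffer=????lmYn?????rTI?
Fragment 3: offset=0 data="PywX" -> buffer=PywXlmYn?????rTI?
Fragment 4: offset=8 data="kaj" -> buffer=PywXlmYnkaj??rTI?
Fragment 5: offset=16 data="J" -> buffer=PywXlmYnkaj??rTIJ
Fragment 6: offset=11 data="jh" -> buffer=PywXlmYnkajjhrTIJ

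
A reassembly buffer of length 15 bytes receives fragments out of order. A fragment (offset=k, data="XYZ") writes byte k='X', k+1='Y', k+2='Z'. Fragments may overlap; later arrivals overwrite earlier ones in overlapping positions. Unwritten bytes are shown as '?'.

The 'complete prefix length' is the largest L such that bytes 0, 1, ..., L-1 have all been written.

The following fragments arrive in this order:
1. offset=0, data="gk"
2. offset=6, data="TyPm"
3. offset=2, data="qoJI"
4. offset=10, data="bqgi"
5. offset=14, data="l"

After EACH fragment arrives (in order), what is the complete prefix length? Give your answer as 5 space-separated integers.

Answer: 2 2 10 14 15

Derivation:
Fragment 1: offset=0 data="gk" -> buffer=gk????????????? -> prefix_len=2
Fragment 2: offset=6 data="TyPm" -> buffer=gk????TyPm????? -> prefix_len=2
Fragment 3: offset=2 data="qoJI" -> buffer=gkqoJITyPm????? -> prefix_len=10
Fragment 4: offset=10 data="bqgi" -> buffer=gkqoJITyPmbqgi? -> prefix_len=14
Fragment 5: offset=14 data="l" -> buffer=gkqoJITyPmbqgil -> prefix_len=15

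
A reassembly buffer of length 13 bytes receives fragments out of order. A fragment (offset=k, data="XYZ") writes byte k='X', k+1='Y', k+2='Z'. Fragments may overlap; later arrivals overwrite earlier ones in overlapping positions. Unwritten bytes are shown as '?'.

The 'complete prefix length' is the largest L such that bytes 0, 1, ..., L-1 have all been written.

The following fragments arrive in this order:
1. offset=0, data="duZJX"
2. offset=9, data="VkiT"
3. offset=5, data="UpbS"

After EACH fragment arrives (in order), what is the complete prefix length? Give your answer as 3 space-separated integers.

Answer: 5 5 13

Derivation:
Fragment 1: offset=0 data="duZJX" -> buffer=duZJX???????? -> prefix_len=5
Fragment 2: offset=9 data="VkiT" -> buffer=duZJX????VkiT -> prefix_len=5
Fragment 3: offset=5 data="UpbS" -> buffer=duZJXUpbSVkiT -> prefix_len=13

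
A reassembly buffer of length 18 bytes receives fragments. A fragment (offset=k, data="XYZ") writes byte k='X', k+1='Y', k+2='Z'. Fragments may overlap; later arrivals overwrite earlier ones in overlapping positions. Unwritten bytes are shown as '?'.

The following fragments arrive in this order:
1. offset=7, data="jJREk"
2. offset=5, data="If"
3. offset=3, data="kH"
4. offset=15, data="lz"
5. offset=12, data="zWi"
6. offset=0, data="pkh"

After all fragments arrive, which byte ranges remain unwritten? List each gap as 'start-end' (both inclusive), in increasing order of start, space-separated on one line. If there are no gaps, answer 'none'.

Fragment 1: offset=7 len=5
Fragment 2: offset=5 len=2
Fragment 3: offset=3 len=2
Fragment 4: offset=15 len=2
Fragment 5: offset=12 len=3
Fragment 6: offset=0 len=3
Gaps: 17-17

Answer: 17-17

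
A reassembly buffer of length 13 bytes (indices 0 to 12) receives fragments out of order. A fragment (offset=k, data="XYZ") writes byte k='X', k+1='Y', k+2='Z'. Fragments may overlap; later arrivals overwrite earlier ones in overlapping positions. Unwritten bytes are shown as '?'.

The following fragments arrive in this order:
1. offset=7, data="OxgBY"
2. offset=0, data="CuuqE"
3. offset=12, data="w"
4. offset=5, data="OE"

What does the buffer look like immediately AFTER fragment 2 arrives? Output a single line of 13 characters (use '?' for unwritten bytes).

Answer: CuuqE??OxgBY?

Derivation:
Fragment 1: offset=7 data="OxgBY" -> buffer=???????OxgBY?
Fragment 2: offset=0 data="CuuqE" -> buffer=CuuqE??OxgBY?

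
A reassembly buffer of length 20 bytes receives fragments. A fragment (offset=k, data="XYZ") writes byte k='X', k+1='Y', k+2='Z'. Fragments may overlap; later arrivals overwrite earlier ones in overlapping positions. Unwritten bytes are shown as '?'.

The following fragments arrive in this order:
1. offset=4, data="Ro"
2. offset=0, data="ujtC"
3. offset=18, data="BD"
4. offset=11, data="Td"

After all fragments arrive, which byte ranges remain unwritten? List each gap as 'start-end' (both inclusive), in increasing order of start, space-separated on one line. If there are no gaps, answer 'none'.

Fragment 1: offset=4 len=2
Fragment 2: offset=0 len=4
Fragment 3: offset=18 len=2
Fragment 4: offset=11 len=2
Gaps: 6-10 13-17

Answer: 6-10 13-17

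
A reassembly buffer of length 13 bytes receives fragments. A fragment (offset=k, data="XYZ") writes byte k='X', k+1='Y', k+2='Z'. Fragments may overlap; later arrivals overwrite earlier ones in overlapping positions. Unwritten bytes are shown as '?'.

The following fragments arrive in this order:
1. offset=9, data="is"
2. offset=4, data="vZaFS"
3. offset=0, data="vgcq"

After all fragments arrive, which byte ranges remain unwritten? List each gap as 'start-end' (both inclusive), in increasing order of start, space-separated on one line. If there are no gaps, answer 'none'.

Answer: 11-12

Derivation:
Fragment 1: offset=9 len=2
Fragment 2: offset=4 len=5
Fragment 3: offset=0 len=4
Gaps: 11-12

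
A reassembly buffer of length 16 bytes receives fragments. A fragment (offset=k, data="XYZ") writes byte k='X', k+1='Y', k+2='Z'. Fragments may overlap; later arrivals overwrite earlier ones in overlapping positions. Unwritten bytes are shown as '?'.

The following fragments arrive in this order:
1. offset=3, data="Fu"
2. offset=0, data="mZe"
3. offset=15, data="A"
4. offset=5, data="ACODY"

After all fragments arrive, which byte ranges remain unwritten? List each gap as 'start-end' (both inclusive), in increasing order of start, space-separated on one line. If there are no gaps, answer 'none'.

Answer: 10-14

Derivation:
Fragment 1: offset=3 len=2
Fragment 2: offset=0 len=3
Fragment 3: offset=15 len=1
Fragment 4: offset=5 len=5
Gaps: 10-14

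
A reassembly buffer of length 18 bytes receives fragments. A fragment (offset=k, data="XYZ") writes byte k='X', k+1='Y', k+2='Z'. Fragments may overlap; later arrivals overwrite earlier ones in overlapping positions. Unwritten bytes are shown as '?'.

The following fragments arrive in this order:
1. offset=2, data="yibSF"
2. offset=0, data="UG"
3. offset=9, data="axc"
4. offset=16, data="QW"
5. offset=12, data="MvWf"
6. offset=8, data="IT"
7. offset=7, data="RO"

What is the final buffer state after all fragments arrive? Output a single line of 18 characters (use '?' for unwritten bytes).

Answer: UGyibSFROTxcMvWfQW

Derivation:
Fragment 1: offset=2 data="yibSF" -> buffer=??yibSF???????????
Fragment 2: offset=0 data="UG" -> buffer=UGyibSF???????????
Fragment 3: offset=9 data="axc" -> buffer=UGyibSF??axc??????
Fragment 4: offset=16 data="QW" -> buffer=UGyibSF??axc????QW
Fragment 5: offset=12 data="MvWf" -> buffer=UGyibSF??axcMvWfQW
Fragment 6: offset=8 data="IT" -> buffer=UGyibSF?ITxcMvWfQW
Fragment 7: offset=7 data="RO" -> buffer=UGyibSFROTxcMvWfQW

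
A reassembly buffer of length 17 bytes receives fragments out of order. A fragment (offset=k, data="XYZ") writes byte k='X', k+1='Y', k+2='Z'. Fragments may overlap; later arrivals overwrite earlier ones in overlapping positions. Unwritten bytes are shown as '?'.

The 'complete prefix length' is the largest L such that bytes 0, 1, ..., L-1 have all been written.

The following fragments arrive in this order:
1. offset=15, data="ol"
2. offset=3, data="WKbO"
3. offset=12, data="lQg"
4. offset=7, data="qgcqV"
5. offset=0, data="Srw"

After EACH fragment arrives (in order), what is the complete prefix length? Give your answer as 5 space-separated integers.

Answer: 0 0 0 0 17

Derivation:
Fragment 1: offset=15 data="ol" -> buffer=???????????????ol -> prefix_len=0
Fragment 2: offset=3 data="WKbO" -> buffer=???WKbO????????ol -> prefix_len=0
Fragment 3: offset=12 data="lQg" -> buffer=???WKbO?????lQgol -> prefix_len=0
Fragment 4: offset=7 data="qgcqV" -> buffer=???WKbOqgcqVlQgol -> prefix_len=0
Fragment 5: offset=0 data="Srw" -> buffer=SrwWKbOqgcqVlQgol -> prefix_len=17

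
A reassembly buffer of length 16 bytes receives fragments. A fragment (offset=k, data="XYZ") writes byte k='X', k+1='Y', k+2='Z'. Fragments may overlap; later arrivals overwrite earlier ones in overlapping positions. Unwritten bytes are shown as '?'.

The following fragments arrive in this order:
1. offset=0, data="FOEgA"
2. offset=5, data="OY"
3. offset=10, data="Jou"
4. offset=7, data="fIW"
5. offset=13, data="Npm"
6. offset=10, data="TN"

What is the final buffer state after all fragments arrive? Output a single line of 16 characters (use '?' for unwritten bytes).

Fragment 1: offset=0 data="FOEgA" -> buffer=FOEgA???????????
Fragment 2: offset=5 data="OY" -> buffer=FOEgAOY?????????
Fragment 3: offset=10 data="Jou" -> buffer=FOEgAOY???Jou???
Fragment 4: offset=7 data="fIW" -> buffer=FOEgAOYfIWJou???
Fragment 5: offset=13 data="Npm" -> buffer=FOEgAOYfIWJouNpm
Fragment 6: offset=10 data="TN" -> buffer=FOEgAOYfIWTNuNpm

Answer: FOEgAOYfIWTNuNpm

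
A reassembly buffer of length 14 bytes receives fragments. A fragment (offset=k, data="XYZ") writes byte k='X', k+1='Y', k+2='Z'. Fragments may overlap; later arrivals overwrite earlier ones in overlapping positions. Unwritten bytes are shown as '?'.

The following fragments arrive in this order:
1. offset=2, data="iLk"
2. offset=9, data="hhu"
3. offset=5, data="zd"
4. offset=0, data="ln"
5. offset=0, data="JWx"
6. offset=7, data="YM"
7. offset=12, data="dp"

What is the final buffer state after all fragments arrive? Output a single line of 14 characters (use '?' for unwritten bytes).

Fragment 1: offset=2 data="iLk" -> buffer=??iLk?????????
Fragment 2: offset=9 data="hhu" -> buffer=??iLk????hhu??
Fragment 3: offset=5 data="zd" -> buffer=??iLkzd??hhu??
Fragment 4: offset=0 data="ln" -> buffer=lniLkzd??hhu??
Fragment 5: offset=0 data="JWx" -> buffer=JWxLkzd??hhu??
Fragment 6: offset=7 data="YM" -> buffer=JWxLkzdYMhhu??
Fragment 7: offset=12 data="dp" -> buffer=JWxLkzdYMhhudp

Answer: JWxLkzdYMhhudp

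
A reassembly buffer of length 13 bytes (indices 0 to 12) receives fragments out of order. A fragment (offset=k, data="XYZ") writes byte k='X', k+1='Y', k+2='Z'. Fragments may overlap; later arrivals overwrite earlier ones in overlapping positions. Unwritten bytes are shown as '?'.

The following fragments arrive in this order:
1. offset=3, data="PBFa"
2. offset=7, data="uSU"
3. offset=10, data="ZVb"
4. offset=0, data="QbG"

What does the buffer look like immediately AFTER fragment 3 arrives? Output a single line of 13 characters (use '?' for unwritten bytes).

Fragment 1: offset=3 data="PBFa" -> buffer=???PBFa??????
Fragment 2: offset=7 data="uSU" -> buffer=???PBFauSU???
Fragment 3: offset=10 data="ZVb" -> buffer=???PBFauSUZVb

Answer: ???PBFauSUZVb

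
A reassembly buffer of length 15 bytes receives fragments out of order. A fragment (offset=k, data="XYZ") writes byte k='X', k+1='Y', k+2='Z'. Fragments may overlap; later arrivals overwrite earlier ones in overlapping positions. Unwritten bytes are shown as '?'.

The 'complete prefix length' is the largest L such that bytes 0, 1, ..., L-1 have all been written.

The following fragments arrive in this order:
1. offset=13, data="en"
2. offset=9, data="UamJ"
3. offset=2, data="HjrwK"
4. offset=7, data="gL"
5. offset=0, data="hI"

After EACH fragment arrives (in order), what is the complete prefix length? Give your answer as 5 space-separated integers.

Fragment 1: offset=13 data="en" -> buffer=?????????????en -> prefix_len=0
Fragment 2: offset=9 data="UamJ" -> buffer=?????????UamJen -> prefix_len=0
Fragment 3: offset=2 data="HjrwK" -> buffer=??HjrwK??UamJen -> prefix_len=0
Fragment 4: offset=7 data="gL" -> buffer=??HjrwKgLUamJen -> prefix_len=0
Fragment 5: offset=0 data="hI" -> buffer=hIHjrwKgLUamJen -> prefix_len=15

Answer: 0 0 0 0 15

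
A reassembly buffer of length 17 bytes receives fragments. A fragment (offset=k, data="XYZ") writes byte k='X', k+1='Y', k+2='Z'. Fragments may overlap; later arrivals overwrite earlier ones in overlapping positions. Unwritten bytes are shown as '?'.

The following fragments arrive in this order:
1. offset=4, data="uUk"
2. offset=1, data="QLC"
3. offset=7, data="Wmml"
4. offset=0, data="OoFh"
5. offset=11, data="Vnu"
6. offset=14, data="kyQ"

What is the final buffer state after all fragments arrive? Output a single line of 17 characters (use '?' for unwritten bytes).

Fragment 1: offset=4 data="uUk" -> buffer=????uUk??????????
Fragment 2: offset=1 data="QLC" -> buffer=?QLCuUk??????????
Fragment 3: offset=7 data="Wmml" -> buffer=?QLCuUkWmml??????
Fragment 4: offset=0 data="OoFh" -> buffer=OoFhuUkWmml??????
Fragment 5: offset=11 data="Vnu" -> buffer=OoFhuUkWmmlVnu???
Fragment 6: offset=14 data="kyQ" -> buffer=OoFhuUkWmmlVnukyQ

Answer: OoFhuUkWmmlVnukyQ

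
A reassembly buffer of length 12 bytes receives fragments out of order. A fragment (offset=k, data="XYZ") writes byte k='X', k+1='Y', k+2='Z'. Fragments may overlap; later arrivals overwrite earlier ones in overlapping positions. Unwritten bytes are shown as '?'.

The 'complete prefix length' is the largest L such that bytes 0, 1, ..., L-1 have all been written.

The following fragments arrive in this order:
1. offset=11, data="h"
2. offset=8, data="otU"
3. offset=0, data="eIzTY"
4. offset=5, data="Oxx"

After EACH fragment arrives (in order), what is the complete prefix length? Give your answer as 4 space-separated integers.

Answer: 0 0 5 12

Derivation:
Fragment 1: offset=11 data="h" -> buffer=???????????h -> prefix_len=0
Fragment 2: offset=8 data="otU" -> buffer=????????otUh -> prefix_len=0
Fragment 3: offset=0 data="eIzTY" -> buffer=eIzTY???otUh -> prefix_len=5
Fragment 4: offset=5 data="Oxx" -> buffer=eIzTYOxxotUh -> prefix_len=12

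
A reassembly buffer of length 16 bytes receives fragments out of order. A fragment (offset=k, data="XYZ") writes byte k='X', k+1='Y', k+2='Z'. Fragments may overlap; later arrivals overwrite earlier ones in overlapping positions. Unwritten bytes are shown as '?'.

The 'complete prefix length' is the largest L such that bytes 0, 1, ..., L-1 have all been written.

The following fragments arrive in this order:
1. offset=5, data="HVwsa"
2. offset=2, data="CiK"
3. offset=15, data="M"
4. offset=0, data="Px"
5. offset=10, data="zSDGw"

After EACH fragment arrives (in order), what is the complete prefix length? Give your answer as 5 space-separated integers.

Answer: 0 0 0 10 16

Derivation:
Fragment 1: offset=5 data="HVwsa" -> buffer=?????HVwsa?????? -> prefix_len=0
Fragment 2: offset=2 data="CiK" -> buffer=??CiKHVwsa?????? -> prefix_len=0
Fragment 3: offset=15 data="M" -> buffer=??CiKHVwsa?????M -> prefix_len=0
Fragment 4: offset=0 data="Px" -> buffer=PxCiKHVwsa?????M -> prefix_len=10
Fragment 5: offset=10 data="zSDGw" -> buffer=PxCiKHVwsazSDGwM -> prefix_len=16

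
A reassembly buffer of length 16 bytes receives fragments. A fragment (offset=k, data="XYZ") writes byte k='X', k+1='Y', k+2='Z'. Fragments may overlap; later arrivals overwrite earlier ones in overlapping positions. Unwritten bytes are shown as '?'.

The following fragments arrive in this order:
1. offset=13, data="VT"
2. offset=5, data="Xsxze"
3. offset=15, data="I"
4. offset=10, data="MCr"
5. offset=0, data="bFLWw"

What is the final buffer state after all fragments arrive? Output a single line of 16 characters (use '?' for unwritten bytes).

Answer: bFLWwXsxzeMCrVTI

Derivation:
Fragment 1: offset=13 data="VT" -> buffer=?????????????VT?
Fragment 2: offset=5 data="Xsxze" -> buffer=?????Xsxze???VT?
Fragment 3: offset=15 data="I" -> buffer=?????Xsxze???VTI
Fragment 4: offset=10 data="MCr" -> buffer=?????XsxzeMCrVTI
Fragment 5: offset=0 data="bFLWw" -> buffer=bFLWwXsxzeMCrVTI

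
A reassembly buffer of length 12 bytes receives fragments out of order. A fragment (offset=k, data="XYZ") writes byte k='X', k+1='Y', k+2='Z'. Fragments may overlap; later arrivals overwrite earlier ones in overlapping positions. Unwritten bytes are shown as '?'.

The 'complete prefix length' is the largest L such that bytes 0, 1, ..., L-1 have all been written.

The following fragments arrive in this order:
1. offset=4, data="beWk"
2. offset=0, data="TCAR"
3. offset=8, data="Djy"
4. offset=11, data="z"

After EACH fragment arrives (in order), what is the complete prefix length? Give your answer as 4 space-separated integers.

Answer: 0 8 11 12

Derivation:
Fragment 1: offset=4 data="beWk" -> buffer=????beWk???? -> prefix_len=0
Fragment 2: offset=0 data="TCAR" -> buffer=TCARbeWk???? -> prefix_len=8
Fragment 3: offset=8 data="Djy" -> buffer=TCARbeWkDjy? -> prefix_len=11
Fragment 4: offset=11 data="z" -> buffer=TCARbeWkDjyz -> prefix_len=12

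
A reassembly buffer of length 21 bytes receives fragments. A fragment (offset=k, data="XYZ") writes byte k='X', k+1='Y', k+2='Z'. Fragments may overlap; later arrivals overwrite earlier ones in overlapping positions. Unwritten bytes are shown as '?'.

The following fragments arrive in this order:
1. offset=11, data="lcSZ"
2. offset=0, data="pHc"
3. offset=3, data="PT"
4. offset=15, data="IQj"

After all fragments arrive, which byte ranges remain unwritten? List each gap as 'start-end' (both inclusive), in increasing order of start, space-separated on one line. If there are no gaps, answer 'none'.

Fragment 1: offset=11 len=4
Fragment 2: offset=0 len=3
Fragment 3: offset=3 len=2
Fragment 4: offset=15 len=3
Gaps: 5-10 18-20

Answer: 5-10 18-20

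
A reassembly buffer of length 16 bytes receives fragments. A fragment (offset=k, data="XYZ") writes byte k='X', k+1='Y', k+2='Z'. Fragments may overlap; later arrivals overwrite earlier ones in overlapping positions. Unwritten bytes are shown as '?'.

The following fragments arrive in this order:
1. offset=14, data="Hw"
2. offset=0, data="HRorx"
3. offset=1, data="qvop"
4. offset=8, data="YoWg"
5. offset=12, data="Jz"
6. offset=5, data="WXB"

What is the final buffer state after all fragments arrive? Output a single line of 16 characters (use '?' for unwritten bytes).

Answer: HqvopWXBYoWgJzHw

Derivation:
Fragment 1: offset=14 data="Hw" -> buffer=??????????????Hw
Fragment 2: offset=0 data="HRorx" -> buffer=HRorx?????????Hw
Fragment 3: offset=1 data="qvop" -> buffer=Hqvop?????????Hw
Fragment 4: offset=8 data="YoWg" -> buffer=Hqvop???YoWg??Hw
Fragment 5: offset=12 data="Jz" -> buffer=Hqvop???YoWgJzHw
Fragment 6: offset=5 data="WXB" -> buffer=HqvopWXBYoWgJzHw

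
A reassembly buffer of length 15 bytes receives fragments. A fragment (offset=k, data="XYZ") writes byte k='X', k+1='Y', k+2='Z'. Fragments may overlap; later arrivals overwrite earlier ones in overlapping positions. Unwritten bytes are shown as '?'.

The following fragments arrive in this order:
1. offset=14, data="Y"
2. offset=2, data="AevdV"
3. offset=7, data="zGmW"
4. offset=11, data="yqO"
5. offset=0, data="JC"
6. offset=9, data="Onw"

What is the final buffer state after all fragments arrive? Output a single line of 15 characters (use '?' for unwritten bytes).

Answer: JCAevdVzGOnwqOY

Derivation:
Fragment 1: offset=14 data="Y" -> buffer=??????????????Y
Fragment 2: offset=2 data="AevdV" -> buffer=??AevdV???????Y
Fragment 3: offset=7 data="zGmW" -> buffer=??AevdVzGmW???Y
Fragment 4: offset=11 data="yqO" -> buffer=??AevdVzGmWyqOY
Fragment 5: offset=0 data="JC" -> buffer=JCAevdVzGmWyqOY
Fragment 6: offset=9 data="Onw" -> buffer=JCAevdVzGOnwqOY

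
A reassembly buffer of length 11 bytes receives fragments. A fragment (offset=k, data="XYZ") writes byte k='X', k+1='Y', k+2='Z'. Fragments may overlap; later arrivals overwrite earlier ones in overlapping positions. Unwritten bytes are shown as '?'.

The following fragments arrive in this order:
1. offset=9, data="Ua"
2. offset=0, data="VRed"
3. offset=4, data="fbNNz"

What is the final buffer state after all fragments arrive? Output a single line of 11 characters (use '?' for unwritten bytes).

Answer: VRedfbNNzUa

Derivation:
Fragment 1: offset=9 data="Ua" -> buffer=?????????Ua
Fragment 2: offset=0 data="VRed" -> buffer=VRed?????Ua
Fragment 3: offset=4 data="fbNNz" -> buffer=VRedfbNNzUa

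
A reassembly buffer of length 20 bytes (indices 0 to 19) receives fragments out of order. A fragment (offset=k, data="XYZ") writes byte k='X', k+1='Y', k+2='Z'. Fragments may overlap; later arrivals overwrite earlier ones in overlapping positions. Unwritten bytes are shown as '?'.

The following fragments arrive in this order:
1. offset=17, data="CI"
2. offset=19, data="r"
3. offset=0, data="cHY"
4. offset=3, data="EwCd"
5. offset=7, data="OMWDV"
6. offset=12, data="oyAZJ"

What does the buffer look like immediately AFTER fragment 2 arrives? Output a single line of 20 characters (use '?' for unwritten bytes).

Answer: ?????????????????CIr

Derivation:
Fragment 1: offset=17 data="CI" -> buffer=?????????????????CI?
Fragment 2: offset=19 data="r" -> buffer=?????????????????CIr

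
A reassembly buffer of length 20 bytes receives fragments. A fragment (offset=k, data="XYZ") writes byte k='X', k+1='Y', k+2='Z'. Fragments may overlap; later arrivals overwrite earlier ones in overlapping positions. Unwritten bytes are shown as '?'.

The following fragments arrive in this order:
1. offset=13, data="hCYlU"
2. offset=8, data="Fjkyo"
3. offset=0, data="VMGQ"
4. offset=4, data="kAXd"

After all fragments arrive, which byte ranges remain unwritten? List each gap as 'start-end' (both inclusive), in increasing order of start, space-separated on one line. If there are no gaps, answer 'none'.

Answer: 18-19

Derivation:
Fragment 1: offset=13 len=5
Fragment 2: offset=8 len=5
Fragment 3: offset=0 len=4
Fragment 4: offset=4 len=4
Gaps: 18-19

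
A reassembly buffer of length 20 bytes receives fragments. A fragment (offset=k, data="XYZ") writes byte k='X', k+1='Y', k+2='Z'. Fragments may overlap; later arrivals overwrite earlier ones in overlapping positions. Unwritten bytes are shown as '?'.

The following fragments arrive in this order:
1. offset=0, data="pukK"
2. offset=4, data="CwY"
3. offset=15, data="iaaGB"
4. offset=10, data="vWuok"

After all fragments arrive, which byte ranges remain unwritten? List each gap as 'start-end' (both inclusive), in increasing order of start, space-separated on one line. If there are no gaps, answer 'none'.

Answer: 7-9

Derivation:
Fragment 1: offset=0 len=4
Fragment 2: offset=4 len=3
Fragment 3: offset=15 len=5
Fragment 4: offset=10 len=5
Gaps: 7-9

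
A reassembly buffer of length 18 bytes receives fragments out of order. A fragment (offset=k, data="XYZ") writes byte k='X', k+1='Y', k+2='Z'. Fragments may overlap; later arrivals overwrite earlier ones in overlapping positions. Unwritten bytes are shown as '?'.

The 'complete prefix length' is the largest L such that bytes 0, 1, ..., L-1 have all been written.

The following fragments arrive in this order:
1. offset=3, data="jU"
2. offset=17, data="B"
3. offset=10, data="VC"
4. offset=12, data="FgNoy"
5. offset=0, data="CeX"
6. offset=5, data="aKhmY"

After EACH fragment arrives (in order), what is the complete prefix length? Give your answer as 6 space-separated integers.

Fragment 1: offset=3 data="jU" -> buffer=???jU????????????? -> prefix_len=0
Fragment 2: offset=17 data="B" -> buffer=???jU????????????B -> prefix_len=0
Fragment 3: offset=10 data="VC" -> buffer=???jU?????VC?????B -> prefix_len=0
Fragment 4: offset=12 data="FgNoy" -> buffer=???jU?????VCFgNoyB -> prefix_len=0
Fragment 5: offset=0 data="CeX" -> buffer=CeXjU?????VCFgNoyB -> prefix_len=5
Fragment 6: offset=5 data="aKhmY" -> buffer=CeXjUaKhmYVCFgNoyB -> prefix_len=18

Answer: 0 0 0 0 5 18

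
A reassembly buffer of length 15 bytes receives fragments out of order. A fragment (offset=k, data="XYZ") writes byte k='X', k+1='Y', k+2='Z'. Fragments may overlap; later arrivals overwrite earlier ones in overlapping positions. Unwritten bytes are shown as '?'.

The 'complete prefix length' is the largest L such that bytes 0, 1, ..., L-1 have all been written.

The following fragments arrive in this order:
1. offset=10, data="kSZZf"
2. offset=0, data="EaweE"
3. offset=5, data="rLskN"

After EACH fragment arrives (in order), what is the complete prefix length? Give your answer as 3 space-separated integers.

Answer: 0 5 15

Derivation:
Fragment 1: offset=10 data="kSZZf" -> buffer=??????????kSZZf -> prefix_len=0
Fragment 2: offset=0 data="EaweE" -> buffer=EaweE?????kSZZf -> prefix_len=5
Fragment 3: offset=5 data="rLskN" -> buffer=EaweErLskNkSZZf -> prefix_len=15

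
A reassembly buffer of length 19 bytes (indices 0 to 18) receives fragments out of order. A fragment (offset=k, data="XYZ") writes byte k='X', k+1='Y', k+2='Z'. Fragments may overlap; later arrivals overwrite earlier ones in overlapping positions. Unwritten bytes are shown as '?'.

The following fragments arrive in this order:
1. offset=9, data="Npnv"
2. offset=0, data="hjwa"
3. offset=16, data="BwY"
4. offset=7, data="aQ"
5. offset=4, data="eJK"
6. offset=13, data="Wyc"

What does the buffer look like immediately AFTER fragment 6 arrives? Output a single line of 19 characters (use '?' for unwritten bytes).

Fragment 1: offset=9 data="Npnv" -> buffer=?????????Npnv??????
Fragment 2: offset=0 data="hjwa" -> buffer=hjwa?????Npnv??????
Fragment 3: offset=16 data="BwY" -> buffer=hjwa?????Npnv???BwY
Fragment 4: offset=7 data="aQ" -> buffer=hjwa???aQNpnv???BwY
Fragment 5: offset=4 data="eJK" -> buffer=hjwaeJKaQNpnv???BwY
Fragment 6: offset=13 data="Wyc" -> buffer=hjwaeJKaQNpnvWycBwY

Answer: hjwaeJKaQNpnvWycBwY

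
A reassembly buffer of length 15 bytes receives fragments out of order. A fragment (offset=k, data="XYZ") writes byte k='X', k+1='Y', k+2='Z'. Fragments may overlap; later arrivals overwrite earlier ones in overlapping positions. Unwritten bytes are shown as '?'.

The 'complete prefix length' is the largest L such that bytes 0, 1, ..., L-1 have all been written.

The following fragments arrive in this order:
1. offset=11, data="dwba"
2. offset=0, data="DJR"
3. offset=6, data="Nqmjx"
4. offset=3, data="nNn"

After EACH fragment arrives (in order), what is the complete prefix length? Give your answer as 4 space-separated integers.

Fragment 1: offset=11 data="dwba" -> buffer=???????????dwba -> prefix_len=0
Fragment 2: offset=0 data="DJR" -> buffer=DJR????????dwba -> prefix_len=3
Fragment 3: offset=6 data="Nqmjx" -> buffer=DJR???Nqmjxdwba -> prefix_len=3
Fragment 4: offset=3 data="nNn" -> buffer=DJRnNnNqmjxdwba -> prefix_len=15

Answer: 0 3 3 15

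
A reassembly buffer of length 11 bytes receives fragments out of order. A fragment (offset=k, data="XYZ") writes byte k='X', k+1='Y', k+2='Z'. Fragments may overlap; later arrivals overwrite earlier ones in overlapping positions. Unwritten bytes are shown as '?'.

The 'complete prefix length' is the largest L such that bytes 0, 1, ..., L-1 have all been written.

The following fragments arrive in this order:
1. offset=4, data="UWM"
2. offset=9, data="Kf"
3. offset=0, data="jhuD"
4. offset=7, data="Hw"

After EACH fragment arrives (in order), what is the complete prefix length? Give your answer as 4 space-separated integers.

Answer: 0 0 7 11

Derivation:
Fragment 1: offset=4 data="UWM" -> buffer=????UWM???? -> prefix_len=0
Fragment 2: offset=9 data="Kf" -> buffer=????UWM??Kf -> prefix_len=0
Fragment 3: offset=0 data="jhuD" -> buffer=jhuDUWM??Kf -> prefix_len=7
Fragment 4: offset=7 data="Hw" -> buffer=jhuDUWMHwKf -> prefix_len=11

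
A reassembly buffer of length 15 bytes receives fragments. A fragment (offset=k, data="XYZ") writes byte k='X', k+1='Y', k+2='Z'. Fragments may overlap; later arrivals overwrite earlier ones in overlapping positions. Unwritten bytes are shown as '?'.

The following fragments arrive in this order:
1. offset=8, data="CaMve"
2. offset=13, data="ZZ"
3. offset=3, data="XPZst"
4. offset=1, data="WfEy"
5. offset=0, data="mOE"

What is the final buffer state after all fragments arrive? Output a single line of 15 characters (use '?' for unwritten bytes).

Answer: mOEEyZstCaMveZZ

Derivation:
Fragment 1: offset=8 data="CaMve" -> buffer=????????CaMve??
Fragment 2: offset=13 data="ZZ" -> buffer=????????CaMveZZ
Fragment 3: offset=3 data="XPZst" -> buffer=???XPZstCaMveZZ
Fragment 4: offset=1 data="WfEy" -> buffer=?WfEyZstCaMveZZ
Fragment 5: offset=0 data="mOE" -> buffer=mOEEyZstCaMveZZ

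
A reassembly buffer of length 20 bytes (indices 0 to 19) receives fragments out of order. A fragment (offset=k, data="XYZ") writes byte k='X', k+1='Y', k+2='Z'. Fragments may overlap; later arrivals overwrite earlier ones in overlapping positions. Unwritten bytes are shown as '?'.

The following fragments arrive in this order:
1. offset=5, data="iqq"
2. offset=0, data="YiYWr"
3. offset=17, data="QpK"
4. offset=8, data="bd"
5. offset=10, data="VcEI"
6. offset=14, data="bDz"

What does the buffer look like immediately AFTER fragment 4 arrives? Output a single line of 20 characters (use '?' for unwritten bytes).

Answer: YiYWriqqbd???????QpK

Derivation:
Fragment 1: offset=5 data="iqq" -> buffer=?????iqq????????????
Fragment 2: offset=0 data="YiYWr" -> buffer=YiYWriqq????????????
Fragment 3: offset=17 data="QpK" -> buffer=YiYWriqq?????????QpK
Fragment 4: offset=8 data="bd" -> buffer=YiYWriqqbd???????QpK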